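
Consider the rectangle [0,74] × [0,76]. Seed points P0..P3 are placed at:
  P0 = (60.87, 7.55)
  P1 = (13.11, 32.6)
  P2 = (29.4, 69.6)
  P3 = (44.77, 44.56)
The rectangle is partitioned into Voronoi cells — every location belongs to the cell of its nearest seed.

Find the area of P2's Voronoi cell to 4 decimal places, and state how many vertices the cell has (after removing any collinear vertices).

Area of P2's cell: 1091.1762 (4 vertices)

1. box [0,74]×[0,76]: [(0, 0) (74, 0) (74, 76) (0, 76)]
2. ⊥bis P2·P0 via (45.135,38.575): [(0, 15.6838) (74, 53.2145) (74, 76) (0, 76)]  |A|=3074.7623
3. ⊥bis P2·P1 via (21.255,51.1): [(0, 60.4579) (47.2579, 39.6517) (74, 53.2145) (74, 76) (0, 76)]  |A|=2016.7959
4. ⊥bis P2·P3 via (37.085,57.08): [(0, 60.4579) (24.8, 49.5392) (67.9085, 76) (0, 76)]  |A|=1091.1762
5. canonical 4-gon: [(0, 60.4579) (24.8, 49.5392) (67.9085, 76) (0, 76)]
6. shoelace: 1091.1762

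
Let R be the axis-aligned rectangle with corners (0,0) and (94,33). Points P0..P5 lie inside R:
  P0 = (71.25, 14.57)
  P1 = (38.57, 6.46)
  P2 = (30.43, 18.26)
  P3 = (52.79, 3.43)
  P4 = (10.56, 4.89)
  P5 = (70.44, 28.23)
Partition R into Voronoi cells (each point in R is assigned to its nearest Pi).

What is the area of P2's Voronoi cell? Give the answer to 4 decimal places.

Area of P2's cell: 722.1908

1. box [0,94]×[0,33]: [(0, 0) (94, 0) (94, 33) (0, 33)]
2. ⊥bis P2·P0 via (50.84,16.415): [(0, 0) (49.3561, 0) (52.3392, 33) (0, 33)]  |A|=1677.9736
3. ⊥bis P2·P1 via (34.5,12.36): [(0, 0) (16.5826, 0) (51.5358, 24.1118) (52.3392, 33) (0, 33)]  |A|=1282.8587
4. ⊥bis P2·P3 via (41.61,10.845): [(0, 0) (16.5826, 0) (49.4588, 22.679) (51.7136, 26.0787) (52.3392, 33) (0, 33)]  |A|=1280.9434
5. ⊥bis P2·P4 via (20.495,11.575): [(24.5741, 5.5128) (49.4588, 22.679) (51.7136, 26.0787) (52.3392, 33) (6.0787, 33)]  |A|=746.2198
6. ⊥bis P2·P5 via (50.435,23.245): [(24.5741, 5.5128) (49.4588, 22.679) (50.2709, 23.9035) (48.0042, 33) (6.0787, 33)]  |A|=722.1908
7. canonical 5-gon: [(24.5741, 5.5128) (49.4588, 22.679) (50.2709, 23.9035) (48.0042, 33) (6.0787, 33)]
8. shoelace: 722.1908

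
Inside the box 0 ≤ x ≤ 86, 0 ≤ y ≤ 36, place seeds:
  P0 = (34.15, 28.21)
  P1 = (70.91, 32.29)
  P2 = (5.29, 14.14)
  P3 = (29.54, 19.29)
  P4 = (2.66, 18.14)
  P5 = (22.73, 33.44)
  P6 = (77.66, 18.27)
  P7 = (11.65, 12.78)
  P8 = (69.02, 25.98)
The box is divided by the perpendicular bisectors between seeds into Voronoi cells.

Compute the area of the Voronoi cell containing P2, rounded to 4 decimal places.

1. box [0,86]×[0,36]: [(0, 0) (86, 0) (86, 36) (0, 36)]
2. ⊥bis P2·P0 via (19.72,21.175): [(0, 0) (30.0434, 0) (12.4924, 36) (0, 36)]  |A|=765.6442
3. ⊥bis P2·P1 via (38.1,23.215): [(0, 0) (30.0434, 0) (12.4924, 36) (0, 36)]  |A|=765.6442
4. ⊥bis P2·P3 via (17.415,16.715): [(0, 0) (20.9648, 0) (13.9577, 32.9944) (12.4924, 36) (0, 36)]  |A|=615.8729
5. ⊥bis P2·P4 via (3.975,16.14): [(0, 13.5264) (0, 0) (20.9648, 0) (15.8754, 23.9645)]  |A|=358.5744
6. ⊥bis P2·P5 via (14.01,23.79): [(14.6839, 23.1811) (0, 13.5264) (0, 0) (20.9648, 0) (16.3643, 21.6626)]  |A|=357.0115
7. ⊥bis P2·P6 via (41.475,16.205): [(14.6839, 23.1811) (0, 13.5264) (0, 0) (20.9648, 0) (16.3643, 21.6626)]  |A|=357.0115
8. ⊥bis P2·P7 via (8.47,13.46): [(9.8722, 20.0174) (0, 13.5264) (0, 0) (5.5918, 0)]  |A|=122.7343
9. ⊥bis P2·P8 via (37.155,20.06): [(9.8722, 20.0174) (0, 13.5264) (0, 0) (5.5918, 0)]  |A|=122.7343
10. canonical 4-gon: [(9.8722, 20.0174) (0, 13.5264) (0, 0) (5.5918, 0)]
11. shoelace: 122.7343

Area of P2's cell: 122.7343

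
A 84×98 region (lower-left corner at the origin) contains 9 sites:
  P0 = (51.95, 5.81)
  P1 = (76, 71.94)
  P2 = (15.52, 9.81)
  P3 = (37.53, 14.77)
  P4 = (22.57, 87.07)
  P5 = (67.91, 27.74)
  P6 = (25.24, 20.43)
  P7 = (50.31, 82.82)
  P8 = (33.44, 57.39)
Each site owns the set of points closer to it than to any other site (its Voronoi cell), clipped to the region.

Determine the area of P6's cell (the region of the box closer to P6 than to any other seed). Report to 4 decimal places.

1. box [0,84]×[0,98]: [(0, 0) (84, 0) (84, 98) (0, 98)]
2. ⊥bis P6·P0 via (38.595,13.12): [(0, 0) (31.4136, 0) (84, 96.0726) (84, 98) (0, 98)]  |A|=5705.9444
3. ⊥bis P6·P1 via (50.62,46.185): [(0, 96.068) (0, 0) (31.4136, 0) (54.5654, 42.2971)]  |A|=3285.3444
4. ⊥bis P6·P2 via (20.38,15.12): [(0, 96.068) (0, 33.7729) (33.2448, 3.3454) (54.5654, 42.2971)]  |A|=2671.4119
5. ⊥bis P6·P3 via (31.385,17.6): [(46.4444, 50.2998) (0, 96.068) (0, 33.7729) (27.3183, 8.7697)]  |A|=2253.0033
6. ⊥bis P6·P4 via (23.905,53.75): [(46.4444, 50.2998) (42.1994, 54.483) (0, 52.7922) (0, 33.7729) (27.3183, 8.7697)]  |A|=1339.898
7. ⊥bis P6·P5 via (46.575,24.085): [(43.2663, 43.3987) (41.373, 54.4499) (0, 52.7922) (0, 33.7729) (27.3183, 8.7697)]  |A|=1314.0055
8. ⊥bis P6·P7 via (37.775,51.625): [(43.2663, 43.3987) (42.1588, 49.8635) (31.7086, 54.0627) (0, 52.7922) (0, 33.7729) (27.3183, 8.7697)]  |A|=1291.6908
9. ⊥bis P6·P8 via (29.34,38.91): [(40.0997, 36.5228) (0, 45.4194) (0, 33.7729) (27.3183, 8.7697)]  |A|=772.3833
10. canonical 4-gon: [(40.0997, 36.5228) (0, 45.4194) (0, 33.7729) (27.3183, 8.7697)]
11. shoelace: 772.3833

Area of P6's cell: 772.3833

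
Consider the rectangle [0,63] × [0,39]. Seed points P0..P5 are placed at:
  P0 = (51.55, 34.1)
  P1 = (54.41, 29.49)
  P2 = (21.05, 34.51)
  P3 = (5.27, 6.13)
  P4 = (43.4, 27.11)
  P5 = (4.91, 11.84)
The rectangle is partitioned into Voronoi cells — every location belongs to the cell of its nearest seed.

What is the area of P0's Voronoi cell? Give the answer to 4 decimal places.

1. box [0,63]×[0,39]: [(0, 0) (63, 0) (63, 39) (0, 39)]
2. ⊥bis P0·P1 via (52.98,31.795): [(0, 0) (1.73, 0) (63, 38.0113) (63, 39) (0, 39)]  |A|=1292.5238
3. ⊥bis P0·P2 via (36.3,34.305): [(36.1257, 21.3388) (63, 38.0113) (63, 39) (36.3631, 39)]  |A|=248.5055
4. ⊥bis P0·P3 via (28.41,20.115): [(36.1257, 21.3388) (63, 38.0113) (63, 39) (36.3631, 39)]  |A|=248.5055
5. ⊥bis P0·P4 via (47.475,30.605): [(48.7207, 29.1526) (63, 38.0113) (63, 39) (40.2749, 39)]  |A|=118.9509
6. ⊥bis P0·P5 via (28.23,22.97): [(48.7207, 29.1526) (63, 38.0113) (63, 39) (40.2749, 39)]  |A|=118.9509
7. canonical 4-gon: [(48.7207, 29.1526) (63, 38.0113) (63, 39) (40.2749, 39)]
8. shoelace: 118.9509

Area of P0's cell: 118.9509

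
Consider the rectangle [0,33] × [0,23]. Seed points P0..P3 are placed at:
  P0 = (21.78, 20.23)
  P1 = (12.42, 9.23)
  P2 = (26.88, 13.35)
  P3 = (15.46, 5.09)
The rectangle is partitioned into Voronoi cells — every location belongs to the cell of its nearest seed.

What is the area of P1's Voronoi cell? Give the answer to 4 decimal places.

Area of P1's cell: 299.8419

1. box [0,33]×[0,23]: [(0, 0) (33, 0) (33, 23) (0, 23)]
2. ⊥bis P1·P0 via (17.1,14.73): [(0, 0) (33, 0) (33, 1.2005) (7.381, 23) (0, 23)]  |A|=479.7597
3. ⊥bis P1·P2 via (19.65,11.29): [(0, 0) (22.8668, 0) (19.1723, 12.9667) (7.381, 23) (0, 23)]  |A|=405.7622
4. ⊥bis P1·P3 via (13.94,7.16): [(0, 0) (4.1892, 0) (19.6352, 11.342) (19.1723, 12.9667) (7.381, 23) (0, 23)]  |A|=299.8419
5. canonical 6-gon: [(0, 0) (4.1892, 0) (19.6352, 11.342) (19.1723, 12.9667) (7.381, 23) (0, 23)]
6. shoelace: 299.8419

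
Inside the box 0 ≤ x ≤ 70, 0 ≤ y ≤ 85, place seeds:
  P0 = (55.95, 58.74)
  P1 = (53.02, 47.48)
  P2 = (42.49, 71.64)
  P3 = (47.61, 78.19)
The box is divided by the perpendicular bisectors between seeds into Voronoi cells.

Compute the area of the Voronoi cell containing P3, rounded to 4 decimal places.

Area of P3's cell: 380.1420

1. box [0,70]×[0,85]: [(0, 0) (70, 0) (70, 85) (0, 85)]
2. ⊥bis P3·P0 via (51.78,68.465): [(0, 46.2622) (70, 76.2776) (70, 85) (0, 85)]  |A|=1661.1088
3. ⊥bis P3·P1 via (50.315,62.835): [(0, 53.9713) (30.5158, 59.3471) (70, 76.2776) (70, 85) (0, 85)]  |A|=1543.4834
4. ⊥bis P3·P2 via (45.05,74.915): [(52.7625, 68.8863) (70, 76.2776) (70, 85) (32.1483, 85)]  |A|=380.142
5. canonical 4-gon: [(52.7625, 68.8863) (70, 76.2776) (70, 85) (32.1483, 85)]
6. shoelace: 380.142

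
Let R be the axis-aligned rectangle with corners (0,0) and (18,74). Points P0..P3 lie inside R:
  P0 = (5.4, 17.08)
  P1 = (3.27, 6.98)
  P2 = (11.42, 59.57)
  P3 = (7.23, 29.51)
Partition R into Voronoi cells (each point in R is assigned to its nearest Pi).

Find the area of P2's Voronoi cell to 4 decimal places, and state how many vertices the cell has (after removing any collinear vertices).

Area of P2's cell: 529.4646 (4 vertices)

1. box [0,18]×[0,74]: [(0, 0) (18, 0) (18, 74) (0, 74)]
2. ⊥bis P2·P0 via (8.41,38.325): [(0, 39.5165) (18, 36.9663) (18, 74) (0, 74)]  |A|=643.6546
3. ⊥bis P2·P1 via (7.345,33.275): [(0, 39.5165) (18, 36.9663) (18, 74) (0, 74)]  |A|=643.6546
4. ⊥bis P2·P3 via (9.325,44.54): [(0, 45.8398) (18, 43.3308) (18, 74) (0, 74)]  |A|=529.4646
5. canonical 4-gon: [(0, 45.8398) (18, 43.3308) (18, 74) (0, 74)]
6. shoelace: 529.4646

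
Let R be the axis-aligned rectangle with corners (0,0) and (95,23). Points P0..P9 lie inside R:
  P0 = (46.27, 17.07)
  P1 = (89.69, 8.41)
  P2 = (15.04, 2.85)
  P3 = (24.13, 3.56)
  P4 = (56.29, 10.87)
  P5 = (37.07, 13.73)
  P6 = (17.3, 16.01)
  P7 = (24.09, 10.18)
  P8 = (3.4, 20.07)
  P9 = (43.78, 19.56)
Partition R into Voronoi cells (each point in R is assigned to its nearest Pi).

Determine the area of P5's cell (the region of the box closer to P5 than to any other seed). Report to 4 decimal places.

Area of P5's cell: 250.5503

1. box [0,95]×[0,23]: [(0, 0) (95, 0) (95, 23) (0, 23)]
2. ⊥bis P5·P0 via (41.67,15.4): [(0, 0) (47.2609, 0) (38.9109, 23) (0, 23)]  |A|=990.975
3. ⊥bis P5·P1 via (63.38,11.07): [(0, 0) (47.2609, 0) (38.9109, 23) (0, 23)]  |A|=990.975
4. ⊥bis P5·P2 via (26.055,8.29): [(30.1492, 0) (47.2609, 0) (38.9109, 23) (18.7901, 23)]  |A|=428.1726
5. ⊥bis P5·P3 via (30.6,8.645): [(37.3944, 0) (47.2609, 0) (38.9109, 23) (19.3179, 23)]  |A|=338.7834
6. ⊥bis P5·P4 via (46.68,12.3): [(37.3944, 0) (44.8497, 0) (45.5507, 4.7107) (38.9109, 23) (19.3179, 23)]  |A|=333.1043
7. ⊥bis P5·P6 via (27.185,14.87): [(26.9959, 13.2307) (37.3944, 0) (44.8497, 0) (45.5507, 4.7107) (38.9109, 23) (28.1226, 23)]  |A|=290.0964
8. ⊥bis P5·P7 via (30.58,11.955): [(27.9555, 21.5511) (31.9578, 6.9174) (37.3944, 0) (44.8497, 0) (45.5507, 4.7107) (38.9109, 23) (28.1226, 23)]  |A|=266.4254
9. ⊥bis P5·P8 via (20.235,16.9): [(27.9555, 21.5511) (31.9578, 6.9174) (37.3944, 0) (44.8497, 0) (45.5507, 4.7107) (38.9109, 23) (28.1226, 23)]  |A|=266.4254
10. ⊥bis P5·P9 via (40.425,16.645): [(27.9555, 21.5511) (31.9578, 6.9174) (37.3944, 0) (44.8497, 0) (45.5507, 4.7107) (41.7872, 15.0772) (34.9034, 23) (28.1226, 23)]  |A|=250.5503
11. canonical 8-gon: [(27.9555, 21.5511) (31.9578, 6.9174) (37.3944, 0) (44.8497, 0) (45.5507, 4.7107) (41.7872, 15.0772) (34.9034, 23) (28.1226, 23)]
12. shoelace: 250.5503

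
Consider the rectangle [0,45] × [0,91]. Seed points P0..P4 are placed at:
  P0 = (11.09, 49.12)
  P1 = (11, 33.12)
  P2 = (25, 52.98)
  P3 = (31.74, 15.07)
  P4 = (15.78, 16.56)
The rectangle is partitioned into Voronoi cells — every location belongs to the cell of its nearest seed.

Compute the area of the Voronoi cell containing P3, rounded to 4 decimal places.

1. box [0,45]×[0,91]: [(0, 0) (45, 0) (45, 91) (0, 91)]
2. ⊥bis P3·P0 via (21.415,32.095): [(0, 19.1076) (0, 0) (45, 0) (45, 46.3984)]  |A|=1473.8855
3. ⊥bis P3·P1 via (21.37,24.095): [(36.0644, 40.9793) (0.4001, 0) (45, 0) (45, 46.3984)]  |A|=1121.1343
4. ⊥bis P3·P2 via (28.37,34.025): [(30.3127, 34.3704) (0.4001, 0) (45, 0) (45, 36.9816)]  |A|=1038.0381
5. ⊥bis P3·P4 via (23.76,15.815): [(30.3127, 34.3704) (24.9131, 28.1661) (22.2835, 0) (45, 0) (45, 36.9816)]  |A|=729.8531
6. canonical 5-gon: [(30.3127, 34.3704) (24.9131, 28.1661) (22.2835, 0) (45, 0) (45, 36.9816)]
7. shoelace: 729.8531

Area of P3's cell: 729.8531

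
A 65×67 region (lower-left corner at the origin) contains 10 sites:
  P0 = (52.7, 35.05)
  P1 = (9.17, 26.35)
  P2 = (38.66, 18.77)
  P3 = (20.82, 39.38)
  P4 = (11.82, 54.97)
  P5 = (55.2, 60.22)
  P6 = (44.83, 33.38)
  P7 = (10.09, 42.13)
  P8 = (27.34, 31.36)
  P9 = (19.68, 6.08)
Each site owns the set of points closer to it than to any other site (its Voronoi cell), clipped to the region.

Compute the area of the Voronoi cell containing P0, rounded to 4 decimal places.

Area of P0's cell: 496.7392

1. box [0,65]×[0,67]: [(0, 0) (65, 0) (65, 67) (0, 67)]
2. ⊥bis P0·P1 via (30.935,30.7): [(37.0708, 0) (65, 0) (65, 67) (23.68, 67)]  |A|=2319.8491
3. ⊥bis P0·P2 via (45.68,26.91): [(28.7795, 41.4852) (65, 10.2483) (65, 67) (23.68, 67)]  |A|=1554.9256
4. ⊥bis P0·P3 via (36.76,37.215): [(36.4424, 34.8766) (65, 10.2483) (65, 67) (40.8055, 67)]  |A|=1198.9524
5. ⊥bis P0·P4 via (32.26,45.01): [(39.9669, 60.8262) (36.4424, 34.8766) (65, 10.2483) (65, 67) (42.9753, 67)]  |A|=1192.2544
6. ⊥bis P0·P5 via (53.95,47.635): [(38.3852, 49.181) (36.4424, 34.8766) (65, 10.2483) (65, 46.5375)]  |A|=711.0879
7. ⊥bis P0·P6 via (48.765,34.215): [(45.7444, 48.45) (51.3533, 22.0173) (65, 10.2483) (65, 46.5375)]  |A|=496.7392
8. ⊥bis P0·P7 via (31.395,38.59): [(45.7444, 48.45) (51.3533, 22.0173) (65, 10.2483) (65, 46.5375)]  |A|=496.7392
9. ⊥bis P0·P8 via (40.02,33.205): [(45.7444, 48.45) (51.3533, 22.0173) (65, 10.2483) (65, 46.5375)]  |A|=496.7392
10. ⊥bis P0·P9 via (36.19,20.565): [(45.7444, 48.45) (51.3533, 22.0173) (65, 10.2483) (65, 46.5375)]  |A|=496.7392
11. canonical 4-gon: [(45.7444, 48.45) (51.3533, 22.0173) (65, 10.2483) (65, 46.5375)]
12. shoelace: 496.7392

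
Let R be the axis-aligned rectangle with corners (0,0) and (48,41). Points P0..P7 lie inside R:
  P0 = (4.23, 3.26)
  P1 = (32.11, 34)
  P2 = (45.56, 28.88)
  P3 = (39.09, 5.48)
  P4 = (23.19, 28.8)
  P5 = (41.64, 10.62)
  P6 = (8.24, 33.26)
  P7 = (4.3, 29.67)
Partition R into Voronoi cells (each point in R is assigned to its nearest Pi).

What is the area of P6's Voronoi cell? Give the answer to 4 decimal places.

Area of P6's cell: 180.9671

1. box [0,48]×[0,41]: [(0, 0) (48, 0) (48, 41) (0, 41)]
2. ⊥bis P6·P0 via (6.235,18.26): [(0, 19.0934) (48, 12.6774) (48, 41) (0, 41)]  |A|=1205.5002
3. ⊥bis P6·P1 via (20.175,33.63): [(0, 19.0934) (20.7115, 16.325) (19.9465, 41) (0, 41)]  |A|=472.9493
4. ⊥bis P6·P2 via (26.9,31.07): [(0, 19.0934) (20.7115, 16.325) (19.9465, 41) (0, 41)]  |A|=472.9493
5. ⊥bis P6·P3 via (23.665,19.37): [(0, 19.0934) (20.7115, 16.325) (19.9465, 41) (0, 41)]  |A|=472.9493
6. ⊥bis P6·P4 via (15.715,31.03): [(0, 19.0934) (11.6879, 17.5311) (18.6893, 41) (0, 41)]  |A|=347.3299
7. ⊥bis P6·P5 via (24.94,21.94): [(0, 19.0934) (11.6879, 17.5311) (18.6893, 41) (0, 41)]  |A|=347.3299
8. ⊥bis P6·P7 via (6.27,31.465): [(0, 38.3463) (13.4831, 23.5487) (18.6893, 41) (0, 41)]  |A|=180.9671
9. canonical 4-gon: [(0, 38.3463) (13.4831, 23.5487) (18.6893, 41) (0, 41)]
10. shoelace: 180.9671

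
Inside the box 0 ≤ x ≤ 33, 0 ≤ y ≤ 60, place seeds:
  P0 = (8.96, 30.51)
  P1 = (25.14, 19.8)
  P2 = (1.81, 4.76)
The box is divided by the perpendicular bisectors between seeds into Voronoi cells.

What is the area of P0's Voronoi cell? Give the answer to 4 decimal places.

1. box [0,33]×[0,60]: [(0, 0) (33, 0) (33, 60) (0, 60)]
2. ⊥bis P0·P1 via (17.05,25.155): [(0, 0) (0.3992, 0) (33, 49.2513) (33, 60) (0, 60)]  |A|=1177.1845
3. ⊥bis P0·P2 via (5.385,17.635): [(0, 19.1303) (11.034, 16.0664) (33, 49.2513) (33, 60) (0, 60)]  |A|=1068.4359
4. canonical 5-gon: [(0, 19.1303) (11.034, 16.0664) (33, 49.2513) (33, 60) (0, 60)]
5. shoelace: 1068.4359

Area of P0's cell: 1068.4359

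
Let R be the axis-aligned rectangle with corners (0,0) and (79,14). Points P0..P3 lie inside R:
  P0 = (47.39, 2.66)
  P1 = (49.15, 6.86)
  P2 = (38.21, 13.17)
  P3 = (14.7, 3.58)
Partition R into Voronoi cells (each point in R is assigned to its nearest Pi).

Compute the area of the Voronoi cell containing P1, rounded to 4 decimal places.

1. box [0,79]×[0,14]: [(0, 0) (79, 0) (79, 14) (0, 14)]
2. ⊥bis P1·P0 via (48.27,4.76): [(59.6291, 0) (79, 0) (79, 14) (26.22, 14)]  |A|=505.0564
3. ⊥bis P1·P2 via (43.68,10.015): [(42.1324, 7.3319) (59.6291, 0) (79, 0) (79, 14) (45.9785, 14)]  |A|=439.1809
4. ⊥bis P1·P3 via (31.925,5.22): [(42.1324, 7.3319) (59.6291, 0) (79, 0) (79, 14) (45.9785, 14)]  |A|=439.1809
5. canonical 5-gon: [(42.1324, 7.3319) (59.6291, 0) (79, 0) (79, 14) (45.9785, 14)]
6. shoelace: 439.1809

Area of P1's cell: 439.1809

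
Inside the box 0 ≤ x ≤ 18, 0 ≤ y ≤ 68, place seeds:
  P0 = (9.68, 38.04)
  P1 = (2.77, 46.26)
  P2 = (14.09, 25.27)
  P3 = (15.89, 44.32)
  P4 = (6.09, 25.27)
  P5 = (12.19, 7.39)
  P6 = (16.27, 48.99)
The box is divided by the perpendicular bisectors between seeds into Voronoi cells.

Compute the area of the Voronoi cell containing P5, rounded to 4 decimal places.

Area of P5's cell: 279.0829

1. box [0,18]×[0,68]: [(0, 0) (18, 0) (18, 68) (0, 68)]
2. ⊥bis P5·P0 via (10.935,22.715): [(0, 21.8195) (0, 0) (18, 0) (18, 23.2936)]  |A|=406.0177
3. ⊥bis P5·P1 via (7.48,26.825): [(0, 21.8195) (0, 0) (18, 0) (18, 23.2936)]  |A|=406.0177
4. ⊥bis P5·P2 via (13.14,16.33): [(0, 17.7263) (0, 0) (18, 0) (18, 15.8136)]  |A|=301.8588
5. ⊥bis P5·P3 via (14.04,25.855): [(0, 17.7263) (0, 0) (18, 0) (18, 15.8136)]  |A|=301.8588
6. ⊥bis P5·P4 via (9.14,16.33): [(10.09, 16.6541) (0, 13.2118) (0, 0) (18, 0) (18, 15.8136)]  |A|=279.0829
7. ⊥bis P5·P6 via (14.23,28.19): [(10.09, 16.6541) (0, 13.2118) (0, 0) (18, 0) (18, 15.8136)]  |A|=279.0829
8. canonical 5-gon: [(10.09, 16.6541) (0, 13.2118) (0, 0) (18, 0) (18, 15.8136)]
9. shoelace: 279.0829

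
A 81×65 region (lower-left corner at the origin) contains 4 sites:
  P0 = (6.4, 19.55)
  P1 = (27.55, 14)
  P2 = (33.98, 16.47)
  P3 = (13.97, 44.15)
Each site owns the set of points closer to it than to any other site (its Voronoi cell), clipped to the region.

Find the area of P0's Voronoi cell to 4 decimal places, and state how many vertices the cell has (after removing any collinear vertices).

Area of P0's cell: 533.0709 (4 vertices)

1. box [0,81]×[0,65]: [(0, 0) (81, 0) (81, 65) (0, 65)]
2. ⊥bis P0·P1 via (16.975,16.775): [(0, 0) (12.573, 0) (29.6298, 65) (0, 65)]  |A|=1371.5922
3. ⊥bis P0·P2 via (20.19,18.01): [(0, 0) (12.573, 0) (22.3318, 37.1887) (25.4376, 65) (0, 65)]  |A|=1313.2973
4. ⊥bis P0·P3 via (10.185,31.85): [(0, 34.9842) (0, 0) (12.573, 0) (20.128, 28.7903)]  |A|=533.0709
5. canonical 4-gon: [(0, 34.9842) (0, 0) (12.573, 0) (20.128, 28.7903)]
6. shoelace: 533.0709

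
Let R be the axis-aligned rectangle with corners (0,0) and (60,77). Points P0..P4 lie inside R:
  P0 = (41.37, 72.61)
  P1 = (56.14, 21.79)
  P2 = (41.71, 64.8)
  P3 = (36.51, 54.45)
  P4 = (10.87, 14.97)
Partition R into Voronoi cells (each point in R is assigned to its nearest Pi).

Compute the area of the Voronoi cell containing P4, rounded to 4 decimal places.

Area of P4's cell: 1331.0868

1. box [0,60]×[0,77]: [(0, 0) (60, 0) (60, 77) (0, 77)]
2. ⊥bis P4·P0 via (26.12,43.79): [(0, 57.6113) (0, 0) (60, 0) (60, 25.8625)]  |A|=2504.2147
3. ⊥bis P4·P1 via (33.505,18.38): [(29.9851, 41.7448) (0, 57.6113) (0, 0) (36.274, 0)]  |A|=1620.8643
4. ⊥bis P4·P2 via (26.29,39.885): [(30.674, 37.1717) (0, 56.156) (0, 0) (36.274, 0)]  |A|=1535.4475
5. ⊥bis P4·P3 via (23.69,34.71): [(31.8425, 29.4154) (0, 50.0953) (0, 0) (36.274, 0)]  |A|=1331.0868
6. canonical 4-gon: [(31.8425, 29.4154) (0, 50.0953) (0, 0) (36.274, 0)]
7. shoelace: 1331.0868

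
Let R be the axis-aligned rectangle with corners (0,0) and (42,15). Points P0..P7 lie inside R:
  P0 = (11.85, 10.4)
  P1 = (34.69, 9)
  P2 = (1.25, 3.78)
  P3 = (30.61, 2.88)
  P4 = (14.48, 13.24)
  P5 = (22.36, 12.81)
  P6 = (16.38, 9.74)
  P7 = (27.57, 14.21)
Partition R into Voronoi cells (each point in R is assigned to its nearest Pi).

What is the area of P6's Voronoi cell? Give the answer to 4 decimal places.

Area of P6's cell: 91.8711

1. box [0,42]×[0,15]: [(0, 0) (42, 0) (42, 15) (0, 15)]
2. ⊥bis P6·P0 via (14.115,10.07): [(12.6478, 0) (42, 0) (42, 15) (14.8333, 15)]  |A|=423.8916
3. ⊥bis P6·P1 via (25.535,9.37): [(12.6478, 0) (25.1563, 0) (25.7625, 15) (14.8333, 15)]  |A|=175.7829
4. ⊥bis P6·P2 via (8.815,6.76): [(12.6478, 0) (25.1563, 0) (25.7625, 15) (14.8333, 15)]  |A|=175.7829
5. ⊥bis P6·P3 via (23.495,6.31): [(12.6478, 0) (20.4531, 0) (25.5867, 10.6489) (25.7625, 15) (14.8333, 15)]  |A|=150.7408
6. ⊥bis P6·P4 via (15.43,11.49): [(14.2267, 10.8368) (12.6478, 0) (20.4531, 0) (25.5867, 10.6489) (25.7625, 15) (21.8958, 15)]  |A|=136.0395
7. ⊥bis P6·P5 via (19.37,11.275): [(18.425, 13.1158) (14.2267, 10.8368) (12.6478, 0) (20.4531, 0) (22.7317, 4.7267)]  |A|=91.8711
8. ⊥bis P6·P7 via (21.975,11.975): [(18.425, 13.1158) (14.2267, 10.8368) (12.6478, 0) (20.4531, 0) (22.7317, 4.7267)]  |A|=91.8711
9. canonical 5-gon: [(18.425, 13.1158) (14.2267, 10.8368) (12.6478, 0) (20.4531, 0) (22.7317, 4.7267)]
10. shoelace: 91.8711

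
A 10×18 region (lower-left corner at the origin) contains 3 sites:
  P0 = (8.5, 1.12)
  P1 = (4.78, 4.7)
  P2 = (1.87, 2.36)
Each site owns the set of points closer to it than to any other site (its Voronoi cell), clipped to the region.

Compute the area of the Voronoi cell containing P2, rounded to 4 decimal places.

1. box [0,10]×[0,18]: [(0, 0) (10, 0) (10, 18) (0, 18)]
2. ⊥bis P2·P0 via (5.185,1.74): [(0, 0) (4.8596, 0) (8.2261, 18) (0, 18)]  |A|=117.7709
3. ⊥bis P2·P1 via (3.325,3.53): [(0, 7.6649) (0, 0) (4.8596, 0) (5.1056, 1.3156)]  |A|=22.7639
4. canonical 4-gon: [(0, 7.6649) (0, 0) (4.8596, 0) (5.1056, 1.3156)]
5. shoelace: 22.7639

Area of P2's cell: 22.7639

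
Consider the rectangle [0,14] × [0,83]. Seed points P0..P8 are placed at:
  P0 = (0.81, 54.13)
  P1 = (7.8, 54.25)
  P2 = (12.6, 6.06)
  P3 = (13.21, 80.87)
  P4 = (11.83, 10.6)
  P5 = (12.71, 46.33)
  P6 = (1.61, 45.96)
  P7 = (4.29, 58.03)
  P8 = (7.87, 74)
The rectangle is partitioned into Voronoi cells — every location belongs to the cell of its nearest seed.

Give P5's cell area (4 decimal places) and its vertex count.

Area of P5's cell: 145.3174 (4 vertices)

1. box [0,14]×[0,83]: [(0, 0) (14, 0) (14, 83) (0, 83)]
2. ⊥bis P5·P0 via (6.76,50.23): [(0, 39.9167) (0, 0) (14, 0) (14, 61.2756)]  |A|=708.3462
3. ⊥bis P5·P1 via (10.255,50.29): [(4.4339, 46.6812) (0, 39.9167) (0, 0) (14, 0) (14, 52.6117)]  |A|=666.9062
4. ⊥bis P5·P2 via (12.655,26.195): [(4.4339, 46.6812) (0, 39.9167) (0, 26.2296) (14, 26.1913) (14, 52.6117)]  |A|=299.9599
5. ⊥bis P5·P3 via (12.96,63.6): [(4.4339, 46.6812) (0, 39.9167) (0, 26.2296) (14, 26.1913) (14, 52.6117)]  |A|=299.9599
6. ⊥bis P5·P4 via (12.27,28.465): [(4.4339, 46.6812) (0, 39.9167) (0, 28.7672) (14, 28.4224) (14, 52.6117)]  |A|=266.579
7. ⊥bis P5·P6 via (7.16,46.145): [(7.0873, 48.3262) (7.7456, 28.5764) (14, 28.4224) (14, 52.6117)]  |A|=145.3174
8. ⊥bis P5·P7 via (8.5,52.18): [(7.0873, 48.3262) (7.7456, 28.5764) (14, 28.4224) (14, 52.6117)]  |A|=145.3174
9. ⊥bis P5·P8 via (10.29,60.165): [(7.0873, 48.3262) (7.7456, 28.5764) (14, 28.4224) (14, 52.6117)]  |A|=145.3174
10. canonical 4-gon: [(7.0873, 48.3262) (7.7456, 28.5764) (14, 28.4224) (14, 52.6117)]
11. shoelace: 145.3174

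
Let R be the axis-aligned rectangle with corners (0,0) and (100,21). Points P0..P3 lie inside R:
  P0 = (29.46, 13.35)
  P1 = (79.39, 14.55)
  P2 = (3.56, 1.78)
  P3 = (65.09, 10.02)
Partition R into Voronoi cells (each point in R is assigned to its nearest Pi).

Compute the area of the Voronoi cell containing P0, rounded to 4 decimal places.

Area of P0's cell: 671.2727

1. box [0,100]×[0,21]: [(0, 0) (100, 0) (100, 21) (0, 21)]
2. ⊥bis P0·P1 via (54.425,13.95): [(0, 0) (54.7603, 0) (54.2556, 21) (0, 21)]  |A|=1144.6662
3. ⊥bis P0·P2 via (16.51,7.565): [(19.8894, 0) (54.7603, 0) (54.2556, 21) (10.5083, 21)]  |A|=825.4897
4. ⊥bis P0·P3 via (47.275,11.685): [(19.8894, 0) (46.1829, 0) (48.1456, 21) (10.5083, 21)]  |A|=671.2727
5. canonical 4-gon: [(19.8894, 0) (46.1829, 0) (48.1456, 21) (10.5083, 21)]
6. shoelace: 671.2727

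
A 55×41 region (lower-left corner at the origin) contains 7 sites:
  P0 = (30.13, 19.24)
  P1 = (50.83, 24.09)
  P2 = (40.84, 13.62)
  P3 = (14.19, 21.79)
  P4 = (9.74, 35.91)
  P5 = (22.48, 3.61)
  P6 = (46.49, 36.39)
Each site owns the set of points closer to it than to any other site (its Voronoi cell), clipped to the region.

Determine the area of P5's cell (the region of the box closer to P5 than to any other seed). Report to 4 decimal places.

Area of P5's cell: 333.5457

1. box [0,55]×[0,41]: [(0, 0) (55, 0) (55, 41) (0, 41)]
2. ⊥bis P5·P0 via (26.305,11.425): [(0, 24.2998) (0, 0) (49.6478, 0)]  |A|=603.2165
3. ⊥bis P5·P1 via (36.655,13.85): [(45.0261, 2.2621) (0, 24.2998) (0, 0) (46.6602, 0)]  |A|=599.8374
4. ⊥bis P5·P2 via (31.66,8.615): [(31.5194, 8.8728) (0, 24.2998) (0, 0) (36.357, 0)]  |A|=544.2526
5. ⊥bis P5·P3 via (18.335,12.7): [(31.5194, 8.8728) (21.1124, 13.9665) (0, 4.3393) (0, 0) (36.357, 0)]  |A|=333.5457
6. ⊥bis P5·P4 via (16.11,19.76): [(31.5194, 8.8728) (21.1124, 13.9665) (0, 4.3393) (0, 0) (36.357, 0)]  |A|=333.5457
7. ⊥bis P5·P6 via (34.485,20): [(31.5194, 8.8728) (21.1124, 13.9665) (0, 4.3393) (0, 0) (36.357, 0)]  |A|=333.5457
8. canonical 5-gon: [(31.5194, 8.8728) (21.1124, 13.9665) (0, 4.3393) (0, 0) (36.357, 0)]
9. shoelace: 333.5457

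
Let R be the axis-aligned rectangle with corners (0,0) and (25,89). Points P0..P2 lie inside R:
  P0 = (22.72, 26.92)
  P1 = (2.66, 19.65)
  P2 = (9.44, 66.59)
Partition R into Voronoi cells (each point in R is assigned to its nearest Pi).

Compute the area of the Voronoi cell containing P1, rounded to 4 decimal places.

1. box [0,25]×[0,89]: [(0, 0) (25, 0) (25, 89) (0, 89)]
2. ⊥bis P1·P0 via (12.69,23.285): [(0, 58.3003) (0, 0) (21.1288, 0)]  |A|=615.9074
3. ⊥bis P1·P2 via (6.05,43.12): [(5.4712, 43.2036) (0, 43.9939) (0, 0) (21.1288, 0)]  |A|=576.7703
4. canonical 4-gon: [(5.4712, 43.2036) (0, 43.9939) (0, 0) (21.1288, 0)]
5. shoelace: 576.7703

Area of P1's cell: 576.7703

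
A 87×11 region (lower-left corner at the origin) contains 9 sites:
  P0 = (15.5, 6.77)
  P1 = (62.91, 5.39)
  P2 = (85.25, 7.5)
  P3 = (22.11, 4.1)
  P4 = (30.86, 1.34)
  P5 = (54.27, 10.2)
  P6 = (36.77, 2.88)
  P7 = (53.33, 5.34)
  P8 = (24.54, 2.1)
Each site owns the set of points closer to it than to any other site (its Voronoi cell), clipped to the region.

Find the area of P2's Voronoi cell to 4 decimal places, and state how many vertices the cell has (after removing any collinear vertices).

1. box [0,87]×[0,11]: [(0, 0) (87, 0) (87, 11) (0, 11)]
2. ⊥bis P2·P0 via (50.375,7.135): [(50.4497, 0) (87, 0) (87, 11) (50.3345, 11)]  |A|=402.6868
3. ⊥bis P2·P1 via (74.08,6.445): [(74.6887, 0) (87, 0) (87, 11) (73.6498, 11)]  |A|=141.1382
4. ⊥bis P2·P3 via (53.68,5.8): [(74.6887, 0) (87, 0) (87, 11) (73.6498, 11)]  |A|=141.1382
5. ⊥bis P2·P4 via (58.055,4.42): [(74.6887, 0) (87, 0) (87, 11) (73.6498, 11)]  |A|=141.1382
6. ⊥bis P2·P5 via (69.76,8.85): [(74.6887, 0) (87, 0) (87, 11) (73.6498, 11)]  |A|=141.1382
7. ⊥bis P2·P6 via (61.01,5.19): [(74.6887, 0) (87, 0) (87, 11) (73.6498, 11)]  |A|=141.1382
8. ⊥bis P2·P7 via (69.29,6.42): [(74.6887, 0) (87, 0) (87, 11) (73.6498, 11)]  |A|=141.1382
9. ⊥bis P2·P8 via (54.895,4.8): [(74.6887, 0) (87, 0) (87, 11) (73.6498, 11)]  |A|=141.1382
10. canonical 4-gon: [(74.6887, 0) (87, 0) (87, 11) (73.6498, 11)]
11. shoelace: 141.1382

Area of P2's cell: 141.1382 (4 vertices)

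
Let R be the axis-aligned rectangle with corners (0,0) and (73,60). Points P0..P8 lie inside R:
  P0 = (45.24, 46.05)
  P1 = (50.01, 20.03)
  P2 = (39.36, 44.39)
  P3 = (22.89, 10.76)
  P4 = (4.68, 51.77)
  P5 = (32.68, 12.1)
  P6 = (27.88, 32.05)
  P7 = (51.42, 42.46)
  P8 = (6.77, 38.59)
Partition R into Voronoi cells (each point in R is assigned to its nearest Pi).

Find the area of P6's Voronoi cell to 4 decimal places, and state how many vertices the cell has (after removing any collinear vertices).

1. box [0,73]×[0,60]: [(0, 0) (73, 0) (73, 60) (0, 60)]
2. ⊥bis P6·P0 via (36.56,39.05): [(0, 0) (68.0519, 0) (19.6648, 60) (0, 60)]  |A|=2631.5032
3. ⊥bis P6·P1 via (38.945,26.04): [(0, 0) (24.8013, 0) (42.2077, 32.0469) (19.6648, 60) (0, 60)]  |A|=1938.4785
4. ⊥bis P6·P2 via (33.62,38.22): [(0, 0) (24.8013, 0) (41.5524, 30.8404) (10.2084, 60) (0, 60)]  |A|=1777.8486
5. ⊥bis P6·P3 via (25.385,21.405): [(0, 27.3548) (35.1805, 19.1091) (41.5524, 30.8404) (10.2084, 60) (0, 60)]  |A|=1059.7063
6. ⊥bis P6·P4 via (16.28,41.91): [(3.2588, 26.591) (35.1805, 19.1091) (41.5524, 30.8404) (22.1855, 48.8576)]  |A|=597.1987
7. ⊥bis P6·P5 via (30.28,22.075): [(3.2588, 26.591) (26.454, 21.1545) (37.7702, 23.8772) (41.5524, 30.8404) (22.1855, 48.8576)]  |A|=573.7461
8. ⊥bis P6·P7 via (39.65,37.255): [(3.2588, 26.591) (26.454, 21.1545) (37.7702, 23.8772) (41.5524, 30.8404) (22.1855, 48.8576)]  |A|=573.7461
9. ⊥bis P6·P8 via (17.325,35.32): [(21.1368, 47.6239) (13.8515, 24.1082) (26.454, 21.1545) (37.7702, 23.8772) (41.5524, 30.8404) (22.1855, 48.8576)]  |A|=440.1552
10. canonical 6-gon: [(21.1368, 47.6239) (13.8515, 24.1082) (26.454, 21.1545) (37.7702, 23.8772) (41.5524, 30.8404) (22.1855, 48.8576)]
11. shoelace: 440.1552

Area of P6's cell: 440.1552 (6 vertices)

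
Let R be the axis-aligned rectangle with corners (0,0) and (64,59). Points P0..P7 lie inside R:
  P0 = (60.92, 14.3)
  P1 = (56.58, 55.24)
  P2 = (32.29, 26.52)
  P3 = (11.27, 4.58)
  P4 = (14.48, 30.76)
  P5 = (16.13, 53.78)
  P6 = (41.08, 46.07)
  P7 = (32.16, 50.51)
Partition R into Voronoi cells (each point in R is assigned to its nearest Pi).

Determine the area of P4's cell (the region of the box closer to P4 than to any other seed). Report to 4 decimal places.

1. box [0,64]×[0,59]: [(0, 0) (64, 0) (64, 59) (0, 59)]
2. ⊥bis P4·P0 via (37.7,22.53): [(0, 0) (29.7146, 0) (50.6263, 59) (0, 59)]  |A|=2370.0546
3. ⊥bis P4·P1 via (35.53,43): [(0, 0) (29.7146, 0) (41.3859, 32.9292) (26.2264, 59) (0, 59)]  |A|=2051.9936
4. ⊥bis P4·P2 via (23.385,28.64): [(0, 0) (16.5667, 0) (29.3386, 53.6478) (26.2264, 59) (0, 59)]  |A|=1380.0564
5. ⊥bis P4·P3 via (12.875,17.67): [(0, 19.2486) (20.5494, 16.729) (29.3386, 53.6478) (26.2264, 59) (0, 59)]  |A|=1043.7102
6. ⊥bis P4·P5 via (15.305,42.27): [(0, 43.367) (0, 19.2486) (20.5494, 16.729) (26.4399, 41.4719)]  |A|=580.4894
7. ⊥bis P4·P6 via (27.78,38.415): [(26.0025, 41.5032) (0, 43.367) (0, 19.2486) (20.5494, 16.729) (26.3172, 40.9565)]  |A|=580.3748
8. ⊥bis P4·P7 via (23.32,40.635): [(22.0322, 41.7878) (0, 43.367) (0, 19.2486) (20.5494, 16.729) (25.7275, 38.4798)]  |A|=573.7828
9. canonical 5-gon: [(22.0322, 41.7878) (0, 43.367) (0, 19.2486) (20.5494, 16.729) (25.7275, 38.4798)]
10. shoelace: 573.7828

Area of P4's cell: 573.7828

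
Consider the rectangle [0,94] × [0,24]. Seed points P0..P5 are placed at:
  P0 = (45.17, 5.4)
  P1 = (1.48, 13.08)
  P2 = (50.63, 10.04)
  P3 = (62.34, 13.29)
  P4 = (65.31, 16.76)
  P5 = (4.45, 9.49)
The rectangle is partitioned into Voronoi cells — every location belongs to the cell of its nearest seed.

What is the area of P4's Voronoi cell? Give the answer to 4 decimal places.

1. box [0,94]×[0,24]: [(0, 0) (94, 0) (94, 24) (0, 24)]
2. ⊥bis P4·P0 via (55.24,11.08): [(61.4897, 0) (94, 0) (94, 24) (47.9525, 24)]  |A|=942.6943
3. ⊥bis P4·P1 via (33.395,14.92): [(61.4897, 0) (94, 0) (94, 24) (47.9525, 24)]  |A|=942.6943
4. ⊥bis P4·P2 via (57.97,13.4): [(64.1041, 0) (94, 0) (94, 24) (53.1177, 24)]  |A|=849.3391
5. ⊥bis P4·P3 via (63.825,15.025): [(81.3795, 0) (94, 0) (94, 24) (53.3391, 24)]  |A|=639.3778
6. ⊥bis P4·P5 via (34.88,13.125): [(81.3795, 0) (94, 0) (94, 24) (53.3391, 24)]  |A|=639.3778
7. canonical 4-gon: [(81.3795, 0) (94, 0) (94, 24) (53.3391, 24)]
8. shoelace: 639.3778

Area of P4's cell: 639.3778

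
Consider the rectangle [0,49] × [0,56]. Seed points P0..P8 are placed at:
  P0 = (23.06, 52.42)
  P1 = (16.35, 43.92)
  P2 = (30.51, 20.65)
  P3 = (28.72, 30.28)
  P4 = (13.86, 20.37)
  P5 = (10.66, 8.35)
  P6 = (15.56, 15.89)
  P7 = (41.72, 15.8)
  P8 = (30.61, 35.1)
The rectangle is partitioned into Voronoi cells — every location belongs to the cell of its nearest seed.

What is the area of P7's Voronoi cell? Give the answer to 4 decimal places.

1. box [0,49]×[0,56]: [(0, 0) (49, 0) (49, 56) (0, 56)]
2. ⊥bis P7·P0 via (32.39,34.11): [(0, 17.6054) (0, 0) (49, 0) (49, 42.5738)]  |A|=1474.3899
3. ⊥bis P7·P1 via (29.035,29.86): [(35.505, 35.6973) (0, 3.6645) (0, 0) (49, 0) (49, 42.5738)]  |A|=1226.9032
4. ⊥bis P7·P2 via (36.115,18.225): [(45.9847, 41.0373) (28.23, 0) (49, 0) (49, 42.5738)]  |A|=490.3588
5. ⊥bis P7·P3 via (35.22,23.04): [(40.0898, 27.412) (28.23, 0) (49, 0) (49, 35.4115)]  |A|=442.437
6. ⊥bis P7·P4 via (27.79,18.085): [(40.0898, 27.412) (28.23, 0) (49, 0) (49, 35.4115)]  |A|=442.437
7. ⊥bis P7·P5 via (26.19,12.075): [(40.0898, 27.412) (28.7809, 1.2733) (29.0863, 0) (49, 0) (49, 35.4115)]  |A|=441.8918
8. ⊥bis P7·P6 via (28.64,15.845): [(40.0898, 27.412) (28.7809, 1.2733) (29.0863, 0) (49, 0) (49, 35.4115)]  |A|=441.8918
9. ⊥bis P7·P8 via (36.165,25.45): [(41.0125, 28.2405) (40.0898, 27.412) (28.7809, 1.2733) (29.0863, 0) (49, 0) (49, 32.8384)]  |A|=431.6155
10. canonical 6-gon: [(41.0125, 28.2405) (40.0898, 27.412) (28.7809, 1.2733) (29.0863, 0) (49, 0) (49, 32.8384)]
11. shoelace: 431.6155

Area of P7's cell: 431.6155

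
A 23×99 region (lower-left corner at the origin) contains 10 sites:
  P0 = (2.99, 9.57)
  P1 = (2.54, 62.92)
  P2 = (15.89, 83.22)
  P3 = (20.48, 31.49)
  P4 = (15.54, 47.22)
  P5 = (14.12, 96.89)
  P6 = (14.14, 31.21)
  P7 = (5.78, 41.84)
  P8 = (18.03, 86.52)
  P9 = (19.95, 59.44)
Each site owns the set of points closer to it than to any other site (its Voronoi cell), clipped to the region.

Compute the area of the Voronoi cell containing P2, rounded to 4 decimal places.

1. box [0,23]×[0,99]: [(0, 0) (23, 0) (23, 99) (0, 99)]
2. ⊥bis P2·P0 via (9.44,46.395): [(0, 48.0484) (23, 44.0199) (23, 99) (0, 99)]  |A|=1218.2137
3. ⊥bis P2·P1 via (9.215,73.07): [(0, 79.1301) (23, 64.0045) (23, 99) (0, 99)]  |A|=630.952
4. ⊥bis P2·P3 via (18.185,57.355): [(0, 79.1301) (23, 64.0045) (23, 99) (0, 99)]  |A|=630.952
5. ⊥bis P2·P4 via (15.715,65.22): [(0, 79.1301) (21.2333, 65.1664) (23, 65.1492) (23, 99) (0, 99)]  |A|=629.9409
6. ⊥bis P2·P5 via (15.005,90.055): [(0, 88.1121) (0, 79.1301) (21.2333, 65.1664) (23, 65.1492) (23, 91.0902)]  |A|=413.7678
7. ⊥bis P2·P6 via (15.015,57.215): [(0, 88.1121) (0, 79.1301) (21.2333, 65.1664) (23, 65.1492) (23, 91.0902)]  |A|=413.7678
8. ⊥bis P2·P7 via (10.835,62.53): [(0, 88.1121) (0, 79.1301) (21.2333, 65.1664) (23, 65.1492) (23, 91.0902)]  |A|=413.7678
9. ⊥bis P2·P8 via (16.96,84.87): [(9.9698, 89.403) (0, 88.1121) (0, 79.1301) (21.2333, 65.1664) (23, 65.1492) (23, 80.9532)]  |A|=347.7239
10. ⊥bis P2·P9 via (17.92,71.33): [(9.9698, 89.403) (0, 88.1121) (0, 79.1301) (13.1097, 70.5087) (23, 72.1973) (23, 80.9532)]  |A|=308.2202
11. canonical 6-gon: [(9.9698, 89.403) (0, 88.1121) (0, 79.1301) (13.1097, 70.5087) (23, 72.1973) (23, 80.9532)]
12. shoelace: 308.2202

Area of P2's cell: 308.2202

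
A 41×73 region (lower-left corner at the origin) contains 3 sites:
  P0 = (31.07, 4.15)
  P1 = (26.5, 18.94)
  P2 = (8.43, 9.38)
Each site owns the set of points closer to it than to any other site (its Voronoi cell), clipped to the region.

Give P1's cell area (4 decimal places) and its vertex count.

Area of P1's cell: 2173.9589 (5 vertices)

1. box [0,41]×[0,73]: [(0, 0) (41, 0) (41, 73) (0, 73)]
2. ⊥bis P1·P0 via (28.785,11.545): [(0, 2.6506) (41, 15.3193) (41, 73) (0, 73)]  |A|=2624.6151
3. ⊥bis P1·P2 via (17.465,14.16): [(0, 47.1718) (20.2446, 8.9061) (41, 15.3193) (41, 73) (0, 73)]  |A|=2173.9589
4. canonical 5-gon: [(0, 47.1718) (20.2446, 8.9061) (41, 15.3193) (41, 73) (0, 73)]
5. shoelace: 2173.9589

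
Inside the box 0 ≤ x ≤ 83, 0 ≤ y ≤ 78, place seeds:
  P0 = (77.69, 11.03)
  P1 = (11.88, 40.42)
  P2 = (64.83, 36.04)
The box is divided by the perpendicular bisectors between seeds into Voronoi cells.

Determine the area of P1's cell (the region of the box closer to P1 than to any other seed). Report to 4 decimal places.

Area of P1's cell: 2991.7178

1. box [0,83]×[0,78]: [(0, 0) (83, 0) (83, 78) (0, 78)]
2. ⊥bis P1·P0 via (44.785,25.725): [(0, 0) (33.2965, 0) (68.1304, 78) (0, 78)]  |A|=3955.6502
3. ⊥bis P1·P2 via (38.355,38.23): [(0, 0) (33.2965, 0) (35.6237, 5.211) (41.6448, 78) (0, 78)]  |A|=2991.7178
4. canonical 5-gon: [(0, 0) (33.2965, 0) (35.6237, 5.211) (41.6448, 78) (0, 78)]
5. shoelace: 2991.7178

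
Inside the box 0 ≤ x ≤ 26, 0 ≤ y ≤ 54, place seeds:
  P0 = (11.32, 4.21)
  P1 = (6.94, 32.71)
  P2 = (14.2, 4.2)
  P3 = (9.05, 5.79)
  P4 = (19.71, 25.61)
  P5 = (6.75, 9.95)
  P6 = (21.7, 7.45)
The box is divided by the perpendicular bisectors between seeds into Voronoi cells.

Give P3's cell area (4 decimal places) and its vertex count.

Area of P3's cell: 64.0210 (5 vertices)

1. box [0,26]×[0,54]: [(0, 0) (26, 0) (26, 54) (0, 54)]
2. ⊥bis P3·P0 via (10.185,5): [(0, 0) (6.7048, 0) (26, 27.7216) (26, 54) (0, 54)]  |A|=1136.5539
3. ⊥bis P3·P1 via (7.995,19.25): [(0, 18.6233) (0, 0) (6.7048, 0) (20.8022, 20.2538)]  |A|=261.6026
4. ⊥bis P3·P2 via (11.625,4.995): [(16.2252, 19.8951) (0, 18.6233) (0, 0) (6.7048, 0) (12.7757, 8.7221)]  |A|=236.6519
5. ⊥bis P3·P4 via (14.38,15.7): [(14.8517, 15.4463) (7.8069, 19.2353) (0, 18.6233) (0, 0) (6.7048, 0) (12.7757, 8.7221)]  |A|=218.3795
6. ⊥bis P3·P5 via (7.9,7.87): [(13.462, 10.9452) (0, 3.5022) (0, 0) (6.7048, 0) (12.7757, 8.7221)]  |A|=64.021
7. ⊥bis P3·P6 via (15.375,6.62): [(13.462, 10.9452) (0, 3.5022) (0, 0) (6.7048, 0) (12.7757, 8.7221)]  |A|=64.021
8. canonical 5-gon: [(13.462, 10.9452) (0, 3.5022) (0, 0) (6.7048, 0) (12.7757, 8.7221)]
9. shoelace: 64.021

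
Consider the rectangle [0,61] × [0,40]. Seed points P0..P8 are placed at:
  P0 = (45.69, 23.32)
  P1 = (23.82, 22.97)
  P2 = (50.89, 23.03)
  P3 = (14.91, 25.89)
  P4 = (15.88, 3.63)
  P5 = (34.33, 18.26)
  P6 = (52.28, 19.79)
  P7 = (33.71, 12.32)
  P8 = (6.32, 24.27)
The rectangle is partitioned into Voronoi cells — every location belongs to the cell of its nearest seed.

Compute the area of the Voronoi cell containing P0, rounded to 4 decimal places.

Area of P0's cell: 274.6347

1. box [0,61]×[0,40]: [(0, 0) (61, 0) (61, 40) (0, 40)]
2. ⊥bis P0·P1 via (34.755,23.145): [(35.1254, 0) (61, 0) (61, 40) (34.4853, 40)]  |A|=1047.7867
3. ⊥bis P0·P2 via (48.29,23.175): [(35.1254, 0) (46.9975, 0) (49.2283, 40) (34.4853, 40)]  |A|=532.304
4. ⊥bis P0·P3 via (30.3,24.605): [(35.1254, 0) (46.9975, 0) (49.2283, 40) (34.4853, 40)]  |A|=532.304
5. ⊥bis P0·P4 via (30.785,13.475): [(35.0122, 7.0752) (39.6855, 0) (46.9975, 0) (49.2283, 40) (34.4853, 40)]  |A|=516.1724
6. ⊥bis P0·P5 via (40.01,20.79): [(34.5982, 32.9397) (47.2504, 4.5348) (49.2283, 40) (34.4853, 40)]  |A|=304.4924
7. ⊥bis P0·P6 via (48.985,21.555): [(34.5982, 32.9397) (43.8987, 12.0596) (48.1084, 19.9185) (49.2283, 40) (34.4853, 40)]  |A|=275.4834
8. ⊥bis P0·P7 via (39.7,17.82): [(34.5982, 32.9397) (42.8713, 14.3661) (44.3005, 12.8097) (48.1084, 19.9185) (49.2283, 40) (34.4853, 40)]  |A|=274.6347
9. ⊥bis P0·P8 via (26.005,23.795): [(34.5982, 32.9397) (42.8713, 14.3661) (44.3005, 12.8097) (48.1084, 19.9185) (49.2283, 40) (34.4853, 40)]  |A|=274.6347
10. canonical 6-gon: [(34.5982, 32.9397) (42.8713, 14.3661) (44.3005, 12.8097) (48.1084, 19.9185) (49.2283, 40) (34.4853, 40)]
11. shoelace: 274.6347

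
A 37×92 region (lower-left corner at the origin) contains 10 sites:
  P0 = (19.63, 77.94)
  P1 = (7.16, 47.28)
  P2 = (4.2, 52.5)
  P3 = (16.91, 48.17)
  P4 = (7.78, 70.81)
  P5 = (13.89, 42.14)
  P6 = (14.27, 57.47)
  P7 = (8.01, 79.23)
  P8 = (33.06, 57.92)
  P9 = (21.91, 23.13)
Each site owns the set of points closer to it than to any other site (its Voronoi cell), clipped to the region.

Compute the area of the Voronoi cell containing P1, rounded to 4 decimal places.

Area of P1's cell: 133.3948

1. box [0,37]×[0,92]: [(0, 0) (37, 0) (37, 92) (0, 92)]
2. ⊥bis P1·P0 via (13.395,62.61): [(0, 68.058) (0, 0) (37, 0) (37, 53.0094)]  |A|=2239.7469
3. ⊥bis P1·P2 via (5.68,49.89): [(21.965, 59.1244) (0, 46.6692) (0, 0) (37, 0) (37, 53.0094)]  |A|=2004.8438
4. ⊥bis P1·P3 via (12.035,47.725): [(11.5343, 53.2097) (0, 46.6692) (0, 0) (16.3914, 0)]  |A|=705.2408
5. ⊥bis P1·P4 via (7.47,59.045): [(11.5343, 53.2097) (0, 46.6692) (0, 0) (16.3914, 0)]  |A|=705.2408
6. ⊥bis P1·P5 via (10.525,44.71): [(12.1196, 46.7979) (11.5343, 53.2097) (0, 46.6692) (0, 30.9292)]  |A|=134.2731
7. ⊥bis P1·P6 via (10.715,52.375): [(12.1196, 46.7979) (11.6715, 51.7076) (10.4224, 52.5792) (0, 46.6692) (0, 30.9292)]  |A|=133.3948
8. ⊥bis P1·P7 via (7.585,63.255): [(12.1196, 46.7979) (11.6715, 51.7076) (10.4224, 52.5792) (0, 46.6692) (0, 30.9292)]  |A|=133.3948
9. ⊥bis P1·P8 via (20.11,52.6): [(12.1196, 46.7979) (11.6715, 51.7076) (10.4224, 52.5792) (0, 46.6692) (0, 30.9292)]  |A|=133.3948
10. ⊥bis P1·P9 via (14.535,35.205): [(12.1196, 46.7979) (11.6715, 51.7076) (10.4224, 52.5792) (0, 46.6692) (0, 30.9292)]  |A|=133.3948
11. canonical 5-gon: [(12.1196, 46.7979) (11.6715, 51.7076) (10.4224, 52.5792) (0, 46.6692) (0, 30.9292)]
12. shoelace: 133.3948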